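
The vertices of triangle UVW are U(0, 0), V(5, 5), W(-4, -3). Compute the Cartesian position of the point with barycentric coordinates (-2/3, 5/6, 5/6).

(5/6, 5/3)

P = (-2/3)·U + (5/6)·V + (5/6)·W.
x-coordinate: (-2/3)·0 + (5/6)·5 + (5/6)·(-4) = 5/6.
y-coordinate: (-2/3)·0 + (5/6)·5 + (5/6)·(-3) = 5/3.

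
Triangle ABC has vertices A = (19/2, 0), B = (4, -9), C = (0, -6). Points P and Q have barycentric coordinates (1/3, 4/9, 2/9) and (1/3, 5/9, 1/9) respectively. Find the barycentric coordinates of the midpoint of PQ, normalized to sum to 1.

(1/3, 1/2, 1/6)

Since both coordinate triples sum to 1, the midpoint's barycentrics are the componentwise average.
(1/3+1/3)/2 = 1/3; similarly 1/2 and 1/6.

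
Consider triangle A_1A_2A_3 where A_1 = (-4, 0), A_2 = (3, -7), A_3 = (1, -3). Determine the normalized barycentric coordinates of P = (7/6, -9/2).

Signed area of the reference triangle: [A_1A_2A_3] = ½·((-4)·(-7−(-3)) + 3·(-3−0) + 1·(0−(-7))) = ½·(16 − 9 + 7) = 7.
[PA_2A_3] = ½·((7/6)·(-7−(-3)) + 3·(-3−(-9/2)) + 1·(-9/2−(-7))) = ½·(-14/3 + 9/2 + 5/2) = 7/6, so the A_1-coordinate is (7/6)/7 = 1/6.
[A_1PA_3] = ½·((-4)·(-9/2−(-3)) + (7/6)·(-3−0) + 1·(0−(-9/2))) = ½·(6 − 7/2 + 9/2) = 7/2, so the A_2-coordinate is 1/2.
[A_1A_2P] = ½·((-4)·(-7−(-9/2)) + 3·(-9/2−0) + (7/6)·(0−(-7))) = ½·(10 − 27/2 + 49/6) = 7/3, so the A_3-coordinate is 1/3.
Check: 1/6 + 1/2 + 1/3 = 1.

(1/6, 1/2, 1/3)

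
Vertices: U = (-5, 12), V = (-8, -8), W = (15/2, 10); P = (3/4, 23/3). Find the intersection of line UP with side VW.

(29/8, 11/2)

Barycentric coordinates of P with respect to UVW: (1/3, 1/6, 1/2).
On side VW the U-coordinate is zero; dropping P's U-weight 1/3 and renormalizing the remaining 1/6 : 1/2 gives weights 1/4, 3/4 on V, W.
Q = (1/4)·(-8, -8) + (3/4)·(15/2, 10) = (29/8, 11/2).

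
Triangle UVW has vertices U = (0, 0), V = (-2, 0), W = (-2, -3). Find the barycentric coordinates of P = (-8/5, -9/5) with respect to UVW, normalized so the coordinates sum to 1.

Signed area of the reference triangle: [UVW] = ½·(0·(0−(-3)) + (-2)·(-3−0) + (-2)·(0−0)) = ½·(0 + 6 + 0) = 3.
[PVW] = ½·((-8/5)·(0−(-3)) + (-2)·(-3−(-9/5)) + (-2)·(-9/5−0)) = ½·(-24/5 + 12/5 + 18/5) = 3/5, so the U-coordinate is (3/5)/3 = 1/5.
[UPW] = ½·(0·(-9/5−(-3)) + (-8/5)·(-3−0) + (-2)·(0−(-9/5))) = ½·(0 + 24/5 − 18/5) = 3/5, so the V-coordinate is 1/5.
[UVP] = ½·(0·(0−(-9/5)) + (-2)·(-9/5−0) + (-8/5)·(0−0)) = ½·(0 + 18/5 + 0) = 9/5, so the W-coordinate is 3/5.
Check: 1/5 + 1/5 + 3/5 = 1.

(1/5, 1/5, 3/5)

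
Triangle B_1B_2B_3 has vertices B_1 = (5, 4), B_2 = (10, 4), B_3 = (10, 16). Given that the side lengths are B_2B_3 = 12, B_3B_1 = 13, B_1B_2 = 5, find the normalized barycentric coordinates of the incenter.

(2/5, 13/30, 1/6)

The incenter has barycentric coordinates proportional to the opposite side lengths: (12 : 13 : 5).
Normalizing by 12+13+5 = 30 gives (2/5, 13/30, 1/6).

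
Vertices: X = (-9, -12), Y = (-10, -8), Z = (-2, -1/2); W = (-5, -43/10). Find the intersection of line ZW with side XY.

(-19/2, -10)

Barycentric coordinates of W with respect to XYZ: (1/5, 1/5, 3/5).
On side XY the Z-coordinate is zero; dropping W's Z-weight 3/5 and renormalizing the remaining 1/5 : 1/5 gives weights 1/2, 1/2 on X, Y.
V = (1/2)·(-9, -12) + (1/2)·(-10, -8) = (-19/2, -10).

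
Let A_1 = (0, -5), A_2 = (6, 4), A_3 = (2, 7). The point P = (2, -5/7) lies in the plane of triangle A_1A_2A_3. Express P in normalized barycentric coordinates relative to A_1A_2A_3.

Signed area of the reference triangle: [A_1A_2A_3] = ½·(0·(4−7) + 6·(7−(-5)) + 2·(-5−4)) = ½·(0 + 72 − 18) = 27.
[PA_2A_3] = ½·(2·(4−7) + 6·(7−(-5/7)) + 2·(-5/7−4)) = ½·(-6 + 324/7 − 66/7) = 108/7, so the A_1-coordinate is (108/7)/27 = 4/7.
[A_1PA_3] = ½·(0·(-5/7−7) + 2·(7−(-5)) + 2·(-5−(-5/7))) = ½·(0 + 24 − 60/7) = 54/7, so the A_2-coordinate is 2/7.
[A_1A_2P] = ½·(0·(4−(-5/7)) + 6·(-5/7−(-5)) + 2·(-5−4)) = ½·(0 + 180/7 − 18) = 27/7, so the A_3-coordinate is 1/7.
Check: 4/7 + 2/7 + 1/7 = 1.

(4/7, 2/7, 1/7)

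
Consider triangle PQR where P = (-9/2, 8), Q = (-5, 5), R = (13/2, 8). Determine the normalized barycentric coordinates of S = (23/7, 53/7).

Signed area of the reference triangle: [PQR] = ½·((-9/2)·(5−8) + (-5)·(8−8) + (13/2)·(8−5)) = ½·(27/2 + 0 + 39/2) = 33/2.
[SQR] = ½·((23/7)·(5−8) + (-5)·(8−(53/7)) + (13/2)·(53/7−5)) = ½·(-69/7 − 15/7 + 117/7) = 33/14, so the P-coordinate is (33/14)/(33/2) = 1/7.
[PSR] = ½·((-9/2)·(53/7−8) + (23/7)·(8−8) + (13/2)·(8−(53/7))) = ½·(27/14 + 0 + 39/14) = 33/14, so the Q-coordinate is 1/7.
[PQS] = ½·((-9/2)·(5−(53/7)) + (-5)·(53/7−8) + (23/7)·(8−5)) = ½·(81/7 + 15/7 + 69/7) = 165/14, so the R-coordinate is 5/7.

(1/7, 1/7, 5/7)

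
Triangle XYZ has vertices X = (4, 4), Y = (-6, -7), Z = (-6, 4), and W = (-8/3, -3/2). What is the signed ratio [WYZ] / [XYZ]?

1/3

[XYZ] = ½·(4·(-7−4) + (-6)·(4−4) + (-6)·(4−(-7))) = ½·(-44 + 0 − 66) = -55.
[WYZ] = ½·((-8/3)·(-7−4) + (-6)·(4−(-3/2)) + (-6)·(-3/2−(-7))) = ½·(88/3 − 33 − 33) = -55/3, so the ratio is (-55/3)/(-55) = 1/3.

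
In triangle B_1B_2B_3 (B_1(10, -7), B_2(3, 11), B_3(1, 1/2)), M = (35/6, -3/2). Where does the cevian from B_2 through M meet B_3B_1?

Barycentric coordinates of M with respect to B_1B_2B_3: (1/2, 1/6, 1/3).
On side B_3B_1 the B_2-coordinate is zero; dropping M's B_2-weight 1/6 and renormalizing the remaining 1/3 : 1/2 gives weights 2/5, 3/5 on B_3, B_1.
N = (2/5)·(1, 1/2) + (3/5)·(10, -7) = (32/5, -4).

(32/5, -4)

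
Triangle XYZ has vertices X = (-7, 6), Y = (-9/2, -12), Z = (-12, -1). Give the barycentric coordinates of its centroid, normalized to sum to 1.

The centroid is the average of the vertices, so each weight is 1/3.

(1/3, 1/3, 1/3)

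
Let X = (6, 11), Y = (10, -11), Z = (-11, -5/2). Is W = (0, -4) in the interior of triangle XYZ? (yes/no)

Barycentric coordinates of W: (31/214, 87/214, 48/107).
The three coordinates are positive, positive, positive; a point is interior exactly when all three are positive.

yes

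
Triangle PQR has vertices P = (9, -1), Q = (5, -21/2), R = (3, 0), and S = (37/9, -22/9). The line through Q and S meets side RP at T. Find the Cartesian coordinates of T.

(27/7, -1/7)

Barycentric coordinates of S with respect to PQR: (1/9, 2/9, 2/3).
On side RP the Q-coordinate is zero; dropping S's Q-weight 2/9 and renormalizing the remaining 2/3 : 1/9 gives weights 6/7, 1/7 on R, P.
T = (6/7)·(3, 0) + (1/7)·(9, -1) = (27/7, -1/7).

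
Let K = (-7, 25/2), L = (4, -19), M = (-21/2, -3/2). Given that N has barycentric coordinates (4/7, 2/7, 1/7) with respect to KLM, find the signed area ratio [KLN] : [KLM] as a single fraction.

The signed ratio [KLN]/[KLM] equals the barycentric coordinate of N at vertex M, which is 1/7.

1/7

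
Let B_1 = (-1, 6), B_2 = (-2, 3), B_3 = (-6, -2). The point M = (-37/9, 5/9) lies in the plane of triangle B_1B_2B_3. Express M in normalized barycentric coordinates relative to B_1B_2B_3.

Signed area of the reference triangle: [B_1B_2B_3] = ½·((-1)·(3−(-2)) + (-2)·(-2−6) + (-6)·(6−3)) = ½·(-5 + 16 − 18) = -7/2.
[MB_2B_3] = ½·((-37/9)·(3−(-2)) + (-2)·(-2−(5/9)) + (-6)·(5/9−3)) = ½·(-185/9 + 46/9 + 44/3) = -7/18, so the B_1-coordinate is (-7/18)/(-7/2) = 1/9.
[B_1MB_3] = ½·((-1)·(5/9−(-2)) + (-37/9)·(-2−6) + (-6)·(6−(5/9))) = ½·(-23/9 + 296/9 − 98/3) = -7/6, so the B_2-coordinate is 1/3.
[B_1B_2M] = ½·((-1)·(3−(5/9)) + (-2)·(5/9−6) + (-37/9)·(6−3)) = ½·(-22/9 + 98/9 − 37/3) = -35/18, so the B_3-coordinate is 5/9.

(1/9, 1/3, 5/9)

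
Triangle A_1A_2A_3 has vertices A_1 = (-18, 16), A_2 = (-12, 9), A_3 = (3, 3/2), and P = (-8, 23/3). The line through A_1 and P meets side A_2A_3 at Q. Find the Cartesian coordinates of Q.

(-6, 6)

Barycentric coordinates of P with respect to A_1A_2A_3: (1/6, 1/2, 1/3).
On side A_2A_3 the A_1-coordinate is zero; dropping P's A_1-weight 1/6 and renormalizing the remaining 1/2 : 1/3 gives weights 3/5, 2/5 on A_2, A_3.
Q = (3/5)·(-12, 9) + (2/5)·(3, 3/2) = (-6, 6).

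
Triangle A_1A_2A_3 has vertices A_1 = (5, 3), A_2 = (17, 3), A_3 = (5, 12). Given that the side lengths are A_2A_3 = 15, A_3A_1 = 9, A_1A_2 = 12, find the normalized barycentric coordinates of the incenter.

(5/12, 1/4, 1/3)

The incenter has barycentric coordinates proportional to the opposite side lengths: (15 : 9 : 12).
Normalizing by 15+9+12 = 36 gives (5/12, 1/4, 1/3).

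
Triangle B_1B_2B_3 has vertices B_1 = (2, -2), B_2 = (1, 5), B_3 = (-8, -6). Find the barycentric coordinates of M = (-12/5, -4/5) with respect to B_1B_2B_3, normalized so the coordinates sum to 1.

(1/5, 2/5, 2/5)

Signed area of the reference triangle: [B_1B_2B_3] = ½·(2·(5−(-6)) + 1·(-6−(-2)) + (-8)·(-2−5)) = ½·(22 − 4 + 56) = 37.
[MB_2B_3] = ½·((-12/5)·(5−(-6)) + 1·(-6−(-4/5)) + (-8)·(-4/5−5)) = ½·(-132/5 − 26/5 + 232/5) = 37/5, so the B_1-coordinate is (37/5)/37 = 1/5.
[B_1MB_3] = ½·(2·(-4/5−(-6)) + (-12/5)·(-6−(-2)) + (-8)·(-2−(-4/5))) = ½·(52/5 + 48/5 + 48/5) = 74/5, so the B_2-coordinate is 2/5.
[B_1B_2M] = ½·(2·(5−(-4/5)) + 1·(-4/5−(-2)) + (-12/5)·(-2−5)) = ½·(58/5 + 6/5 + 84/5) = 74/5, so the B_3-coordinate is 2/5.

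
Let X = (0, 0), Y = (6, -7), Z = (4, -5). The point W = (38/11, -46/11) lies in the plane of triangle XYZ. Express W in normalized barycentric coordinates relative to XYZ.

(3/11, 3/11, 5/11)

Signed area of the reference triangle: [XYZ] = ½·(0·(-7−(-5)) + 6·(-5−0) + 4·(0−(-7))) = ½·(0 − 30 + 28) = -1.
[WYZ] = ½·((38/11)·(-7−(-5)) + 6·(-5−(-46/11)) + 4·(-46/11−(-7))) = ½·(-76/11 − 54/11 + 124/11) = -3/11, so the X-coordinate is (-3/11)/(-1) = 3/11.
[XWZ] = ½·(0·(-46/11−(-5)) + (38/11)·(-5−0) + 4·(0−(-46/11))) = ½·(0 − 190/11 + 184/11) = -3/11, so the Y-coordinate is 3/11.
[XYW] = ½·(0·(-7−(-46/11)) + 6·(-46/11−0) + (38/11)·(0−(-7))) = ½·(0 − 276/11 + 266/11) = -5/11, so the Z-coordinate is 5/11.
Check: 3/11 + 3/11 + 5/11 = 1.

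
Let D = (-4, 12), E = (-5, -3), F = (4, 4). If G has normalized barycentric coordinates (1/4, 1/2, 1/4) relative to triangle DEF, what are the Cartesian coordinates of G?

G = (1/4)·D + (1/2)·E + (1/4)·F.
x-coordinate: (1/4)·(-4) + (1/2)·(-5) + (1/4)·4 = -5/2.
y-coordinate: (1/4)·12 + (1/2)·(-3) + (1/4)·4 = 5/2.

(-5/2, 5/2)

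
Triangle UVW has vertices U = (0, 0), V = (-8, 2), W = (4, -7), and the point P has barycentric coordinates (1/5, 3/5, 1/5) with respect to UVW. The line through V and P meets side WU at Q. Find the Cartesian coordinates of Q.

(2, -7/2)

Line VP meets WU where the V-coordinate vanishes; zeroing P's V-weight and renormalizing leaves W, U-weights 1/5 : 1/5 → (1/2, 1/2).
So Q = (1/2)·W + (1/2)·U = (2, -7/2).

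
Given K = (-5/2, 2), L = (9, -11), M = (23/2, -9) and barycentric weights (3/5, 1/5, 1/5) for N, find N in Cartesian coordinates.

(13/5, -14/5)

N = (3/5)·K + (1/5)·L + (1/5)·M.
x-coordinate: (3/5)·(-5/2) + (1/5)·9 + (1/5)·(23/2) = 13/5.
y-coordinate: (3/5)·2 + (1/5)·(-11) + (1/5)·(-9) = -14/5.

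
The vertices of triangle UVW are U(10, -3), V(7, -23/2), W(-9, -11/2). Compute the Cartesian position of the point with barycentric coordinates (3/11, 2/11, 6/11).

(-10/11, -65/11)

P = (3/11)·U + (2/11)·V + (6/11)·W.
x-coordinate: (3/11)·10 + (2/11)·7 + (6/11)·(-9) = -10/11.
y-coordinate: (3/11)·(-3) + (2/11)·(-23/2) + (6/11)·(-11/2) = -65/11.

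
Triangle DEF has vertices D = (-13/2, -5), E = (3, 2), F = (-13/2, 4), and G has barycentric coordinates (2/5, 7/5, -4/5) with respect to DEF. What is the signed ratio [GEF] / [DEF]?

The signed ratio [GEF]/[DEF] equals the barycentric coordinate of G at vertex D, which is 2/5.

2/5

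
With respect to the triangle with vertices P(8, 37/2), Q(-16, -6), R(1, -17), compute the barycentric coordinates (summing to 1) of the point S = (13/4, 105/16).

Signed area of the reference triangle: [PQR] = ½·(8·(-6−(-17)) + (-16)·(-17−(37/2)) + 1·(37/2−(-6))) = ½·(88 + 568 + 49/2) = 1361/4.
[SQR] = ½·((13/4)·(-6−(-17)) + (-16)·(-17−(105/16)) + 1·(105/16−(-6))) = ½·(143/4 + 377 + 201/16) = 6805/32, so the P-coordinate is (6805/32)/(1361/4) = 5/8.
[PSR] = ½·(8·(105/16−(-17)) + (13/4)·(-17−(37/2)) + 1·(37/2−(105/16))) = ½·(377/2 − 923/8 + 191/16) = 1361/32, so the Q-coordinate is 1/8.
[PQS] = ½·(8·(-6−(105/16)) + (-16)·(105/16−(37/2)) + (13/4)·(37/2−(-6))) = ½·(-201/2 + 191 + 637/8) = 1361/16, so the R-coordinate is 1/4.
Check: 5/8 + 1/8 + 1/4 = 1.

(5/8, 1/8, 1/4)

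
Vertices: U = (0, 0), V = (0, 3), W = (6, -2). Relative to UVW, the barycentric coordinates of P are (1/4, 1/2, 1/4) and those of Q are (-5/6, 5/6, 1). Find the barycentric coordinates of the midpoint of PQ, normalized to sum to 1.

(-7/24, 2/3, 5/8)

Since both coordinate triples sum to 1, the midpoint's barycentrics are the componentwise average.
(1/4+-5/6)/2 = -7/24; similarly 2/3 and 5/8.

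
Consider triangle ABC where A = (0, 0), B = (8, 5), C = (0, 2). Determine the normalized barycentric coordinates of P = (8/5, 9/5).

Signed area of the reference triangle: [ABC] = ½·(0·(5−2) + 8·(2−0) + 0·(0−5)) = ½·(0 + 16 + 0) = 8.
[PBC] = ½·((8/5)·(5−2) + 8·(2−(9/5)) + 0·(9/5−5)) = ½·(24/5 + 8/5 + 0) = 16/5, so the A-coordinate is (16/5)/8 = 2/5.
[APC] = ½·(0·(9/5−2) + (8/5)·(2−0) + 0·(0−(9/5))) = ½·(0 + 16/5 + 0) = 8/5, so the B-coordinate is 1/5.
[ABP] = ½·(0·(5−(9/5)) + 8·(9/5−0) + (8/5)·(0−5)) = ½·(0 + 72/5 − 8) = 16/5, so the C-coordinate is 2/5.

(2/5, 1/5, 2/5)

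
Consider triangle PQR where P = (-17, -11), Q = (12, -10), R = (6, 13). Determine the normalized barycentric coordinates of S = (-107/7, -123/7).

(1, 2/7, -2/7)

Signed area of the reference triangle: [PQR] = ½·((-17)·(-10−13) + 12·(13−(-11)) + 6·(-11−(-10))) = ½·(391 + 288 − 6) = 673/2.
[SQR] = ½·((-107/7)·(-10−13) + 12·(13−(-123/7)) + 6·(-123/7−(-10))) = ½·(2461/7 + 2568/7 − 318/7) = 673/2, so the P-coordinate is (673/2)/(673/2) = 1.
[PSR] = ½·((-17)·(-123/7−13) + (-107/7)·(13−(-11)) + 6·(-11−(-123/7))) = ½·(3638/7 − 2568/7 + 276/7) = 673/7, so the Q-coordinate is 2/7.
[PQS] = ½·((-17)·(-10−(-123/7)) + 12·(-123/7−(-11)) + (-107/7)·(-11−(-10))) = ½·(-901/7 − 552/7 + 107/7) = -673/7, so the R-coordinate is -2/7.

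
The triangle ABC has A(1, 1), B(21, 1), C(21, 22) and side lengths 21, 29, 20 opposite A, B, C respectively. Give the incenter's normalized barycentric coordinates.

(3/10, 29/70, 2/7)

The incenter has barycentric coordinates proportional to the opposite side lengths: (21 : 29 : 20).
Normalizing by 21+29+20 = 70 gives (3/10, 29/70, 2/7).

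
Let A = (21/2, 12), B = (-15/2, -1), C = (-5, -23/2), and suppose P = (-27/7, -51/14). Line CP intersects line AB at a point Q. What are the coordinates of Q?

(-3, 9/4)

Barycentric coordinates of P with respect to ABC: (1/7, 3/7, 3/7).
On side AB the C-coordinate is zero; dropping P's C-weight 3/7 and renormalizing the remaining 1/7 : 3/7 gives weights 1/4, 3/4 on A, B.
Q = (1/4)·(21/2, 12) + (3/4)·(-15/2, -1) = (-3, 9/4).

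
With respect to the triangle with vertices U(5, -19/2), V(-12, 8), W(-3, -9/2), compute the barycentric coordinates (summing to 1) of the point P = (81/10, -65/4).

Signed area of the reference triangle: [UVW] = ½·(5·(8−(-9/2)) + (-12)·(-9/2−(-19/2)) + (-3)·(-19/2−8)) = ½·(125/2 − 60 + 105/2) = 55/2.
[PVW] = ½·((81/10)·(8−(-9/2)) + (-12)·(-9/2−(-65/4)) + (-3)·(-65/4−8)) = ½·(405/4 − 141 + 291/4) = 33/2, so the U-coordinate is (33/2)/(55/2) = 3/5.
[UPW] = ½·(5·(-65/4−(-9/2)) + (81/10)·(-9/2−(-19/2)) + (-3)·(-19/2−(-65/4))) = ½·(-235/4 + 81/2 − 81/4) = -77/4, so the V-coordinate is -7/10.
[UVP] = ½·(5·(8−(-65/4)) + (-12)·(-65/4−(-19/2)) + (81/10)·(-19/2−8)) = ½·(485/4 + 81 − 567/4) = 121/4, so the W-coordinate is 11/10.

(3/5, -7/10, 11/10)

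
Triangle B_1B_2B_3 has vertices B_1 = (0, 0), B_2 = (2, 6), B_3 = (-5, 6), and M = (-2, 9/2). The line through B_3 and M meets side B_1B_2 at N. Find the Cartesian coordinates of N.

Barycentric coordinates of M with respect to B_1B_2B_3: (1/4, 1/4, 1/2).
On side B_1B_2 the B_3-coordinate is zero; dropping M's B_3-weight 1/2 and renormalizing the remaining 1/4 : 1/4 gives weights 1/2, 1/2 on B_1, B_2.
N = (1/2)·(0, 0) + (1/2)·(2, 6) = (1, 3).

(1, 3)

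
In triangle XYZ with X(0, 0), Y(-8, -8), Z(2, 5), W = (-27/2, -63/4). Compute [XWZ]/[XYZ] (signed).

[XYZ] = ½·(0·(-8−5) + (-8)·(5−0) + 2·(0−(-8))) = ½·(0 − 40 + 16) = -12.
[XWZ] = ½·(0·(-63/4−5) + (-27/2)·(5−0) + 2·(0−(-63/4))) = ½·(0 − 135/2 + 63/2) = -18, so the ratio is (-18)/(-12) = 3/2.

3/2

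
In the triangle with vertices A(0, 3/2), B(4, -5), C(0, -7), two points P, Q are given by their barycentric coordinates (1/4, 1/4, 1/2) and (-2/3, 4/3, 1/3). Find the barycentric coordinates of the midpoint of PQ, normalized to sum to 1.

(-5/24, 19/24, 5/12)

Since both coordinate triples sum to 1, the midpoint's barycentrics are the componentwise average.
(1/4+-2/3)/2 = -5/24; similarly 19/24 and 5/12.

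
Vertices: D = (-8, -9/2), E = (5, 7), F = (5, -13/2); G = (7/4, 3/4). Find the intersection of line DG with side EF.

(5, 5/2)

Barycentric coordinates of G with respect to DEF: (1/4, 1/2, 1/4).
On side EF the D-coordinate is zero; dropping G's D-weight 1/4 and renormalizing the remaining 1/2 : 1/4 gives weights 2/3, 1/3 on E, F.
H = (2/3)·(5, 7) + (1/3)·(5, -13/2) = (5, 5/2).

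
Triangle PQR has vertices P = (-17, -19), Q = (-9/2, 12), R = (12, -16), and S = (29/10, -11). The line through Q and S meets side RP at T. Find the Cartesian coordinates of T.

Barycentric coordinates of S with respect to PQR: (1/5, 1/5, 3/5).
On side RP the Q-coordinate is zero; dropping S's Q-weight 1/5 and renormalizing the remaining 3/5 : 1/5 gives weights 3/4, 1/4 on R, P.
T = (3/4)·(12, -16) + (1/4)·(-17, -19) = (19/4, -67/4).

(19/4, -67/4)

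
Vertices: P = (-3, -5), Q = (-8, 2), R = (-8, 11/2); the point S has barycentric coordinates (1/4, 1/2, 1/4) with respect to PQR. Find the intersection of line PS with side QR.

Line PS meets QR where the P-coordinate vanishes; zeroing S's P-weight and renormalizing leaves Q, R-weights 1/2 : 1/4 → (2/3, 1/3).
So T = (2/3)·Q + (1/3)·R = (-8, 19/6).

(-8, 19/6)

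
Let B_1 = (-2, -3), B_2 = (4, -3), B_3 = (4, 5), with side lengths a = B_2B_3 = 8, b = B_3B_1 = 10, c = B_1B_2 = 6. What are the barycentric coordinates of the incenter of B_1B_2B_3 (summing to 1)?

(1/3, 5/12, 1/4)

The incenter has barycentric coordinates proportional to the opposite side lengths: (8 : 10 : 6).
Normalizing by 8+10+6 = 24 gives (1/3, 5/12, 1/4).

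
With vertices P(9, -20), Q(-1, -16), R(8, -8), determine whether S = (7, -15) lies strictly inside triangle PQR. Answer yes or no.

yes

Barycentric coordinates of S: (55/116, 19/116, 21/58).
The three coordinates are positive, positive, positive; a point is interior exactly when all three are positive.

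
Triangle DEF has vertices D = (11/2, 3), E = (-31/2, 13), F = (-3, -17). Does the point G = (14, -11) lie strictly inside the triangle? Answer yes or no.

no

Barycentric coordinates of G: (117/101, -289/505, 209/505).
The three coordinates are positive, negative, positive; a point is interior exactly when all three are positive.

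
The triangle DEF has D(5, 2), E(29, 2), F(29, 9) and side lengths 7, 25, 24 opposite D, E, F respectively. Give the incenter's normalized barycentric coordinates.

(1/8, 25/56, 3/7)

The incenter has barycentric coordinates proportional to the opposite side lengths: (7 : 25 : 24).
Normalizing by 7+25+24 = 56 gives (1/8, 25/56, 3/7).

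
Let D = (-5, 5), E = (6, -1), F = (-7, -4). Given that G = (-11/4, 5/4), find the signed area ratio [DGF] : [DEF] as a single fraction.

[DEF] = ½·((-5)·(-1−(-4)) + 6·(-4−5) + (-7)·(5−(-1))) = ½·(-15 − 54 − 42) = -111/2.
[DGF] = ½·((-5)·(5/4−(-4)) + (-11/4)·(-4−5) + (-7)·(5−(5/4))) = ½·(-105/4 + 99/4 − 105/4) = -111/8, so the ratio is (-111/8)/(-111/2) = 1/4.

1/4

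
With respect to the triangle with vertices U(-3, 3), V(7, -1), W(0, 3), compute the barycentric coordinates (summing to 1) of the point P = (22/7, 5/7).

Signed area of the reference triangle: [UVW] = ½·((-3)·(-1−3) + 7·(3−3) + 0·(3−(-1))) = ½·(12 + 0 + 0) = 6.
[PVW] = ½·((22/7)·(-1−3) + 7·(3−(5/7)) + 0·(5/7−(-1))) = ½·(-88/7 + 16 + 0) = 12/7, so the U-coordinate is (12/7)/6 = 2/7.
[UPW] = ½·((-3)·(5/7−3) + (22/7)·(3−3) + 0·(3−(5/7))) = ½·(48/7 + 0 + 0) = 24/7, so the V-coordinate is 4/7.
[UVP] = ½·((-3)·(-1−(5/7)) + 7·(5/7−3) + (22/7)·(3−(-1))) = ½·(36/7 − 16 + 88/7) = 6/7, so the W-coordinate is 1/7.

(2/7, 4/7, 1/7)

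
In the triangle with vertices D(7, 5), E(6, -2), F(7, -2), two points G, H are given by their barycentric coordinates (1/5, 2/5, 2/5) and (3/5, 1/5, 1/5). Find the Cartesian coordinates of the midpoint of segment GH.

Barycentric coordinates of the midpoint are the average: (2/5, 3/10, 3/10).
Converting: (2/5)·D + (3/10)·E + (3/10)·F = (67/10, 4/5).

(67/10, 4/5)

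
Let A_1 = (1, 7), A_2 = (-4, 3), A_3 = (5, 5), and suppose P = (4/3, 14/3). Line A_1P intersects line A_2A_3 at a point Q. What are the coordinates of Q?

(7/5, 21/5)

Barycentric coordinates of P with respect to A_1A_2A_3: (1/6, 1/3, 1/2).
On side A_2A_3 the A_1-coordinate is zero; dropping P's A_1-weight 1/6 and renormalizing the remaining 1/3 : 1/2 gives weights 2/5, 3/5 on A_2, A_3.
Q = (2/5)·(-4, 3) + (3/5)·(5, 5) = (7/5, 21/5).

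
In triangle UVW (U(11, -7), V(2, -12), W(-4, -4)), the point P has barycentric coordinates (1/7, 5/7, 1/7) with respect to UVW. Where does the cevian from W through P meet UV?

(7/2, -67/6)

Line WP meets UV where the W-coordinate vanishes; zeroing P's W-weight and renormalizing leaves U, V-weights 1/7 : 5/7 → (1/6, 5/6).
So Q = (1/6)·U + (5/6)·V = (7/2, -67/6).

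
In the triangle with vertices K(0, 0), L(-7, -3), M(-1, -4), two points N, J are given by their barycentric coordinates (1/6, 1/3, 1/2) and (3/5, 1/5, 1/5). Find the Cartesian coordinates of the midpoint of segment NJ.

(-133/60, -11/5)

Barycentric coordinates of the midpoint are the average: (23/60, 4/15, 7/20).
Converting: (23/60)·K + (4/15)·L + (7/20)·M = (-133/60, -11/5).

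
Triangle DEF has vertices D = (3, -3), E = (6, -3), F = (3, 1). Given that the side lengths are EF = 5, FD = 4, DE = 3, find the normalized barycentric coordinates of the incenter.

The incenter has barycentric coordinates proportional to the opposite side lengths: (5 : 4 : 3).
Normalizing by 5+4+3 = 12 gives (5/12, 1/3, 1/4).

(5/12, 1/3, 1/4)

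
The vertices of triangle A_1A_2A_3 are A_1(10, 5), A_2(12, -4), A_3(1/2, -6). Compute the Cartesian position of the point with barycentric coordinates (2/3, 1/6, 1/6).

(35/4, 5/3)

P = (2/3)·A_1 + (1/6)·A_2 + (1/6)·A_3.
x-coordinate: (2/3)·10 + (1/6)·12 + (1/6)·(1/2) = 35/4.
y-coordinate: (2/3)·5 + (1/6)·(-4) + (1/6)·(-6) = 5/3.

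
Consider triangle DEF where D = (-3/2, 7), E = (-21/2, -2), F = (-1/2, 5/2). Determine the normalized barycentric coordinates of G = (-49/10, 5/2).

Signed area of the reference triangle: [DEF] = ½·((-3/2)·(-2−(5/2)) + (-21/2)·(5/2−7) + (-1/2)·(7−(-2))) = ½·(27/4 + 189/4 − 9/2) = 99/4.
[GEF] = ½·((-49/10)·(-2−(5/2)) + (-21/2)·(5/2−(5/2)) + (-1/2)·(5/2−(-2))) = ½·(441/20 + 0 − 9/4) = 99/10, so the D-coordinate is (99/10)/(99/4) = 2/5.
[DGF] = ½·((-3/2)·(5/2−(5/2)) + (-49/10)·(5/2−7) + (-1/2)·(7−(5/2))) = ½·(0 + 441/20 − 9/4) = 99/10, so the E-coordinate is 2/5.
[DEG] = ½·((-3/2)·(-2−(5/2)) + (-21/2)·(5/2−7) + (-49/10)·(7−(-2))) = ½·(27/4 + 189/4 − 441/10) = 99/20, so the F-coordinate is 1/5.

(2/5, 2/5, 1/5)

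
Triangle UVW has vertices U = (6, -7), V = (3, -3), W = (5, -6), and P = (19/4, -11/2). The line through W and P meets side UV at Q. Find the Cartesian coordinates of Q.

(9/2, -5)

Barycentric coordinates of P with respect to UVW: (1/4, 1/4, 1/2).
On side UV the W-coordinate is zero; dropping P's W-weight 1/2 and renormalizing the remaining 1/4 : 1/4 gives weights 1/2, 1/2 on U, V.
Q = (1/2)·(6, -7) + (1/2)·(3, -3) = (9/2, -5).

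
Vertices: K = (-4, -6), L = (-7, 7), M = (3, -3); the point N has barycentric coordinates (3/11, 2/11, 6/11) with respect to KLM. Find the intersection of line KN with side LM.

(1/2, -1/2)

Line KN meets LM where the K-coordinate vanishes; zeroing N's K-weight and renormalizing leaves L, M-weights 2/11 : 6/11 → (1/4, 3/4).
So J = (1/4)·L + (3/4)·M = (1/2, -1/2).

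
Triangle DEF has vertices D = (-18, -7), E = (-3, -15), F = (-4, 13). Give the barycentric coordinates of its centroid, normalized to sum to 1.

(1/3, 1/3, 1/3)

The centroid is the average of the vertices, so each weight is 1/3.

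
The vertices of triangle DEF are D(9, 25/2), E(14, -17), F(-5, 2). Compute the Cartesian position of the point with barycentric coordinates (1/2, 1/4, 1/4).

(27/4, 5/2)

G = (1/2)·D + (1/4)·E + (1/4)·F.
x-coordinate: (1/2)·9 + (1/4)·14 + (1/4)·(-5) = 27/4.
y-coordinate: (1/2)·(25/2) + (1/4)·(-17) + (1/4)·2 = 5/2.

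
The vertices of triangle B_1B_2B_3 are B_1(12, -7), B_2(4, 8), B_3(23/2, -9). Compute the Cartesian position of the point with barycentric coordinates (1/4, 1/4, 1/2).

M = (1/4)·B_1 + (1/4)·B_2 + (1/2)·B_3.
x-coordinate: (1/4)·12 + (1/4)·4 + (1/2)·(23/2) = 39/4.
y-coordinate: (1/4)·(-7) + (1/4)·8 + (1/2)·(-9) = -17/4.

(39/4, -17/4)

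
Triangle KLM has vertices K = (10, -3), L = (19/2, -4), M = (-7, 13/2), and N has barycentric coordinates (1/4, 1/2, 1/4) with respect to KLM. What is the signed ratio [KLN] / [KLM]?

The signed ratio [KLN]/[KLM] equals the barycentric coordinate of N at vertex M, which is 1/4.

1/4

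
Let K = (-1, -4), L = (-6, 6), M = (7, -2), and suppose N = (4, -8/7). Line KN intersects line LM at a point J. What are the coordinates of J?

(29/6, -2/3)

Barycentric coordinates of N with respect to KLM: (1/7, 1/7, 5/7).
On side LM the K-coordinate is zero; dropping N's K-weight 1/7 and renormalizing the remaining 1/7 : 5/7 gives weights 1/6, 5/6 on L, M.
J = (1/6)·(-6, 6) + (5/6)·(7, -2) = (29/6, -2/3).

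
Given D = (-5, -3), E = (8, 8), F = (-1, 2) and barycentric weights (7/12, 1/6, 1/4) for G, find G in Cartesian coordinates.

(-11/6, 1/12)

G = (7/12)·D + (1/6)·E + (1/4)·F.
x-coordinate: (7/12)·(-5) + (1/6)·8 + (1/4)·(-1) = -11/6.
y-coordinate: (7/12)·(-3) + (1/6)·8 + (1/4)·2 = 1/12.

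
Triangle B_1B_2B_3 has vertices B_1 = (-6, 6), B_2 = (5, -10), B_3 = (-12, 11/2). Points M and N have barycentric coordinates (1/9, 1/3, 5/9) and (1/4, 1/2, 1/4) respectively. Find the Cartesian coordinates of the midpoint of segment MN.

Barycentric coordinates of the midpoint are the average: (13/72, 5/12, 29/72).
Converting: (13/72)·B_1 + (5/12)·B_2 + (29/72)·B_3 = (-23/6, -125/144).

(-23/6, -125/144)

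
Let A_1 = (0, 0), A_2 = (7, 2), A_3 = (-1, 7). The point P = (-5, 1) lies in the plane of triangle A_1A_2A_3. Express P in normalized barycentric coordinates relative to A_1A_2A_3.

(4/3, -2/3, 1/3)

Signed area of the reference triangle: [A_1A_2A_3] = ½·(0·(2−7) + 7·(7−0) + (-1)·(0−2)) = ½·(0 + 49 + 2) = 51/2.
[PA_2A_3] = ½·((-5)·(2−7) + 7·(7−1) + (-1)·(1−2)) = ½·(25 + 42 + 1) = 34, so the A_1-coordinate is 34/(51/2) = 4/3.
[A_1PA_3] = ½·(0·(1−7) + (-5)·(7−0) + (-1)·(0−1)) = ½·(0 − 35 + 1) = -17, so the A_2-coordinate is -2/3.
[A_1A_2P] = ½·(0·(2−1) + 7·(1−0) + (-5)·(0−2)) = ½·(0 + 7 + 10) = 17/2, so the A_3-coordinate is 1/3.
Check: 4/3 − 2/3 + 1/3 = 1.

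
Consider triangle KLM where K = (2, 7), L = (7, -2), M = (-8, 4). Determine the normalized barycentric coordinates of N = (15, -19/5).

Signed area of the reference triangle: [KLM] = ½·(2·(-2−4) + 7·(4−7) + (-8)·(7−(-2))) = ½·(-12 − 21 − 72) = -105/2.
[NLM] = ½·(15·(-2−4) + 7·(4−(-19/5)) + (-8)·(-19/5−(-2))) = ½·(-90 + 273/5 + 72/5) = -21/2, so the K-coordinate is (-21/2)/(-105/2) = 1/5.
[KNM] = ½·(2·(-19/5−4) + 15·(4−7) + (-8)·(7−(-19/5))) = ½·(-78/5 − 45 − 432/5) = -147/2, so the L-coordinate is 7/5.
[KLN] = ½·(2·(-2−(-19/5)) + 7·(-19/5−7) + 15·(7−(-2))) = ½·(18/5 − 378/5 + 135) = 63/2, so the M-coordinate is -3/5.

(1/5, 7/5, -3/5)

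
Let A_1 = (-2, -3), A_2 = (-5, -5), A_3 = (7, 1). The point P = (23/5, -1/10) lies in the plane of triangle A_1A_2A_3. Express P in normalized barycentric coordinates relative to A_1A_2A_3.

Signed area of the reference triangle: [A_1A_2A_3] = ½·((-2)·(-5−1) + (-5)·(1−(-3)) + 7·(-3−(-5))) = ½·(12 − 20 + 14) = 3.
[PA_2A_3] = ½·((23/5)·(-5−1) + (-5)·(1−(-1/10)) + 7·(-1/10−(-5))) = ½·(-138/5 − 11/2 + 343/10) = 3/5, so the A_1-coordinate is (3/5)/3 = 1/5.
[A_1PA_3] = ½·((-2)·(-1/10−1) + (23/5)·(1−(-3)) + 7·(-3−(-1/10))) = ½·(11/5 + 92/5 − 203/10) = 3/20, so the A_2-coordinate is 1/20.
[A_1A_2P] = ½·((-2)·(-5−(-1/10)) + (-5)·(-1/10−(-3)) + (23/5)·(-3−(-5))) = ½·(49/5 − 29/2 + 46/5) = 9/4, so the A_3-coordinate is 3/4.

(1/5, 1/20, 3/4)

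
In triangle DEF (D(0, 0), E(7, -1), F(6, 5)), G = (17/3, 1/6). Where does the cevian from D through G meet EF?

(34/5, 1/5)

Barycentric coordinates of G with respect to DEF: (1/6, 2/3, 1/6).
On side EF the D-coordinate is zero; dropping G's D-weight 1/6 and renormalizing the remaining 2/3 : 1/6 gives weights 4/5, 1/5 on E, F.
H = (4/5)·(7, -1) + (1/5)·(6, 5) = (34/5, 1/5).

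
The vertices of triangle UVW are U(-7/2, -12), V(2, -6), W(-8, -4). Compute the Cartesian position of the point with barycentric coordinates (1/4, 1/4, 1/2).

(-35/8, -13/2)

P = (1/4)·U + (1/4)·V + (1/2)·W.
x-coordinate: (1/4)·(-7/2) + (1/4)·2 + (1/2)·(-8) = -35/8.
y-coordinate: (1/4)·(-12) + (1/4)·(-6) + (1/2)·(-4) = -13/2.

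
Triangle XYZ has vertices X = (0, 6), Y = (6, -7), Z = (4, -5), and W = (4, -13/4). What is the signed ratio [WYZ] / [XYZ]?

1/4

[XYZ] = ½·(0·(-7−(-5)) + 6·(-5−6) + 4·(6−(-7))) = ½·(0 − 66 + 52) = -7.
[WYZ] = ½·(4·(-7−(-5)) + 6·(-5−(-13/4)) + 4·(-13/4−(-7))) = ½·(-8 − 21/2 + 15) = -7/4, so the ratio is (-7/4)/(-7) = 1/4.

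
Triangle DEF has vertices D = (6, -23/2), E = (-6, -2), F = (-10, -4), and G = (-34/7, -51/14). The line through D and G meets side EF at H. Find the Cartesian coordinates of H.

Barycentric coordinates of G with respect to DEF: (1/7, 5/7, 1/7).
On side EF the D-coordinate is zero; dropping G's D-weight 1/7 and renormalizing the remaining 5/7 : 1/7 gives weights 5/6, 1/6 on E, F.
H = (5/6)·(-6, -2) + (1/6)·(-10, -4) = (-20/3, -7/3).

(-20/3, -7/3)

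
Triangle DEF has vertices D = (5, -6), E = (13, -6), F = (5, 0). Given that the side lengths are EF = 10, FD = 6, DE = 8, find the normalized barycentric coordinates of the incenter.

The incenter has barycentric coordinates proportional to the opposite side lengths: (10 : 6 : 8).
Normalizing by 10+6+8 = 24 gives (5/12, 1/4, 1/3).

(5/12, 1/4, 1/3)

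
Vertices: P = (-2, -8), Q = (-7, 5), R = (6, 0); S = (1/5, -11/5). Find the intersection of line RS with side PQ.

Barycentric coordinates of S with respect to PQR: (2/5, 1/5, 2/5).
On side PQ the R-coordinate is zero; dropping S's R-weight 2/5 and renormalizing the remaining 2/5 : 1/5 gives weights 2/3, 1/3 on P, Q.
T = (2/3)·(-2, -8) + (1/3)·(-7, 5) = (-11/3, -11/3).

(-11/3, -11/3)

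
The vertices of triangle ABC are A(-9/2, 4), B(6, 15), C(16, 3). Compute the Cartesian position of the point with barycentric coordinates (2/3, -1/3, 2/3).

P = (2/3)·A + (-1/3)·B + (2/3)·C.
x-coordinate: (2/3)·(-9/2) + (-1/3)·6 + (2/3)·16 = 17/3.
y-coordinate: (2/3)·4 + (-1/3)·15 + (2/3)·3 = -1/3.

(17/3, -1/3)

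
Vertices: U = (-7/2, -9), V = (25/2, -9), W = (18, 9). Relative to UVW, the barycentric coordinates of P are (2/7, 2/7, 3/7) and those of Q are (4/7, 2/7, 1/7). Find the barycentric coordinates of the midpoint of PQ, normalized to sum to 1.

Since both coordinate triples sum to 1, the midpoint's barycentrics are the componentwise average.
(2/7+4/7)/2 = 3/7; similarly 2/7 and 2/7.

(3/7, 2/7, 2/7)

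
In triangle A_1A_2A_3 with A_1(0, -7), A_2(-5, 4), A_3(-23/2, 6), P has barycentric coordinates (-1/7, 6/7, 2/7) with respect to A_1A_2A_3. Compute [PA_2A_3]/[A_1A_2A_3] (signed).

The signed ratio [PA_2A_3]/[A_1A_2A_3] equals the barycentric coordinate of P at vertex A_1, which is -1/7.

-1/7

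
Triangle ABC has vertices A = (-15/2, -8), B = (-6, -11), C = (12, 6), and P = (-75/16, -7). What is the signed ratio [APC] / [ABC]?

1/4

[ABC] = ½·((-15/2)·(-11−6) + (-6)·(6−(-8)) + 12·(-8−(-11))) = ½·(255/2 − 84 + 36) = 159/4.
[APC] = ½·((-15/2)·(-7−6) + (-75/16)·(6−(-8)) + 12·(-8−(-7))) = ½·(195/2 − 525/8 − 12) = 159/16, so the ratio is (159/16)/(159/4) = 1/4.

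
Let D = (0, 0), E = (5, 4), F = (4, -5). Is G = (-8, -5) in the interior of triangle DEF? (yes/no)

Barycentric coordinates of G: (108/41, -60/41, -7/41).
The three coordinates are positive, negative, negative; a point is interior exactly when all three are positive.

no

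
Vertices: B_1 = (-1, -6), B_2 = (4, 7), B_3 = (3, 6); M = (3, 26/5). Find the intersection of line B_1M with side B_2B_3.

(31/9, 58/9)

Barycentric coordinates of M with respect to B_1B_2B_3: (1/10, 2/5, 1/2).
On side B_2B_3 the B_1-coordinate is zero; dropping M's B_1-weight 1/10 and renormalizing the remaining 2/5 : 1/2 gives weights 4/9, 5/9 on B_2, B_3.
N = (4/9)·(4, 7) + (5/9)·(3, 6) = (31/9, 58/9).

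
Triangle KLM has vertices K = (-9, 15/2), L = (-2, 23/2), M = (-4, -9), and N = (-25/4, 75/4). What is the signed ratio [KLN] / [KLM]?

[KLM] = ½·((-9)·(23/2−(-9)) + (-2)·(-9−(15/2)) + (-4)·(15/2−(23/2))) = ½·(-369/2 + 33 + 16) = -271/4.
[KLN] = ½·((-9)·(23/2−(75/4)) + (-2)·(75/4−(15/2)) + (-25/4)·(15/2−(23/2))) = ½·(261/4 − 45/2 + 25) = 271/8, so the ratio is (271/8)/(-271/4) = -1/2.

-1/2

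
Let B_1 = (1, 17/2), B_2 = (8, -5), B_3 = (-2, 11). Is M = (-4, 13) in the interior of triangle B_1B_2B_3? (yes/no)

no

Barycentric coordinates of M: (-12/23, -1/23, 36/23).
The three coordinates are negative, negative, positive; a point is interior exactly when all three are positive.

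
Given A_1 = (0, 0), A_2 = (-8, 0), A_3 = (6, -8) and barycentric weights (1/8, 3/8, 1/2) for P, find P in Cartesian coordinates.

P = (1/8)·A_1 + (3/8)·A_2 + (1/2)·A_3.
x-coordinate: (1/8)·0 + (3/8)·(-8) + (1/2)·6 = 0.
y-coordinate: (1/8)·0 + (3/8)·0 + (1/2)·(-8) = -4.

(0, -4)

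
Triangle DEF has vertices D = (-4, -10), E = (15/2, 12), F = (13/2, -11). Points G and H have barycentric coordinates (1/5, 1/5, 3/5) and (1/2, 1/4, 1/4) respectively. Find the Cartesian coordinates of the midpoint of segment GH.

Barycentric coordinates of the midpoint are the average: (7/20, 9/40, 17/40).
Converting: (7/20)·D + (9/40)·E + (17/40)·F = (61/20, -219/40).

(61/20, -219/40)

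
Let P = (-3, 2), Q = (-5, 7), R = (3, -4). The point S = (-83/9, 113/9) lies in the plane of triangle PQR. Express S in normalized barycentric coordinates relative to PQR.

Signed area of the reference triangle: [PQR] = ½·((-3)·(7−(-4)) + (-5)·(-4−2) + 3·(2−7)) = ½·(-33 + 30 − 15) = -9.
[SQR] = ½·((-83/9)·(7−(-4)) + (-5)·(-4−(113/9)) + 3·(113/9−7)) = ½·(-913/9 + 745/9 + 50/3) = -1, so the P-coordinate is (-1)/(-9) = 1/9.
[PSR] = ½·((-3)·(113/9−(-4)) + (-83/9)·(-4−2) + 3·(2−(113/9))) = ½·(-149/3 + 166/3 − 95/3) = -13, so the Q-coordinate is 13/9.
[PQS] = ½·((-3)·(7−(113/9)) + (-5)·(113/9−2) + (-83/9)·(2−7)) = ½·(50/3 − 475/9 + 415/9) = 5, so the R-coordinate is -5/9.
Check: 1/9 + 13/9 − 5/9 = 1.

(1/9, 13/9, -5/9)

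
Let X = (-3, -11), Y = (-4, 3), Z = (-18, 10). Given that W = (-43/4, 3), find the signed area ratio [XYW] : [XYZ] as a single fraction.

1/2

[XYZ] = ½·((-3)·(3−10) + (-4)·(10−(-11)) + (-18)·(-11−3)) = ½·(21 − 84 + 252) = 189/2.
[XYW] = ½·((-3)·(3−3) + (-4)·(3−(-11)) + (-43/4)·(-11−3)) = ½·(0 − 56 + 301/2) = 189/4, so the ratio is (189/4)/(189/2) = 1/2.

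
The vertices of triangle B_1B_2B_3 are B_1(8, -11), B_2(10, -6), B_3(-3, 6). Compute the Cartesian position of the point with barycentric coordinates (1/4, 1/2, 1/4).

(25/4, -17/4)

M = (1/4)·B_1 + (1/2)·B_2 + (1/4)·B_3.
x-coordinate: (1/4)·8 + (1/2)·10 + (1/4)·(-3) = 25/4.
y-coordinate: (1/4)·(-11) + (1/2)·(-6) + (1/4)·6 = -17/4.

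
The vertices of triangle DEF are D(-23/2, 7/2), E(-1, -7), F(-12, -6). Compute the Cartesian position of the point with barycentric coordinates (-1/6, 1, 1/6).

G = (-1/6)·D + 1·E + (1/6)·F.
x-coordinate: (-1/6)·(-23/2) + 1·(-1) + (1/6)·(-12) = -13/12.
y-coordinate: (-1/6)·(7/2) + 1·(-7) + (1/6)·(-6) = -103/12.

(-13/12, -103/12)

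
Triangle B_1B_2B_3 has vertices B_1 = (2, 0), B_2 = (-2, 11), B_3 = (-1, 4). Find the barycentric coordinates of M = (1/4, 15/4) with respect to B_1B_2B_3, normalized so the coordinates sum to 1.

Signed area of the reference triangle: [B_1B_2B_3] = ½·(2·(11−4) + (-2)·(4−0) + (-1)·(0−11)) = ½·(14 − 8 + 11) = 17/2.
[MB_2B_3] = ½·((1/4)·(11−4) + (-2)·(4−(15/4)) + (-1)·(15/4−11)) = ½·(7/4 − 1/2 + 29/4) = 17/4, so the B_1-coordinate is (17/4)/(17/2) = 1/2.
[B_1MB_3] = ½·(2·(15/4−4) + (1/4)·(4−0) + (-1)·(0−(15/4))) = ½·(-1/2 + 1 + 15/4) = 17/8, so the B_2-coordinate is 1/4.
[B_1B_2M] = ½·(2·(11−(15/4)) + (-2)·(15/4−0) + (1/4)·(0−11)) = ½·(29/2 − 15/2 − 11/4) = 17/8, so the B_3-coordinate is 1/4.

(1/2, 1/4, 1/4)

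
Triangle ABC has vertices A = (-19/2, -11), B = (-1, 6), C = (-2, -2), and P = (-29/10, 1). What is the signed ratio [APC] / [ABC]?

[ABC] = ½·((-19/2)·(6−(-2)) + (-1)·(-2−(-11)) + (-2)·(-11−6)) = ½·(-76 − 9 + 34) = -51/2.
[APC] = ½·((-19/2)·(1−(-2)) + (-29/10)·(-2−(-11)) + (-2)·(-11−1)) = ½·(-57/2 − 261/10 + 24) = -153/10, so the ratio is (-153/10)/(-51/2) = 3/5.

3/5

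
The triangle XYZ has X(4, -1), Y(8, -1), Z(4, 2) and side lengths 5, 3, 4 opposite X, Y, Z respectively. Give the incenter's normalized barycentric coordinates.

The incenter has barycentric coordinates proportional to the opposite side lengths: (5 : 3 : 4).
Normalizing by 5+3+4 = 12 gives (5/12, 1/4, 1/3).

(5/12, 1/4, 1/3)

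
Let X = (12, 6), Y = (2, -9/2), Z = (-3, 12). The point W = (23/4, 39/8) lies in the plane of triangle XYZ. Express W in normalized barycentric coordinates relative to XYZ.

(1/2, 1/4, 1/4)

Signed area of the reference triangle: [XYZ] = ½·(12·(-9/2−12) + 2·(12−6) + (-3)·(6−(-9/2))) = ½·(-198 + 12 − 63/2) = -435/4.
[WYZ] = ½·((23/4)·(-9/2−12) + 2·(12−(39/8)) + (-3)·(39/8−(-9/2))) = ½·(-759/8 + 57/4 − 225/8) = -435/8, so the X-coordinate is (-435/8)/(-435/4) = 1/2.
[XWZ] = ½·(12·(39/8−12) + (23/4)·(12−6) + (-3)·(6−(39/8))) = ½·(-171/2 + 69/2 − 27/8) = -435/16, so the Y-coordinate is 1/4.
[XYW] = ½·(12·(-9/2−(39/8)) + 2·(39/8−6) + (23/4)·(6−(-9/2))) = ½·(-225/2 − 9/4 + 483/8) = -435/16, so the Z-coordinate is 1/4.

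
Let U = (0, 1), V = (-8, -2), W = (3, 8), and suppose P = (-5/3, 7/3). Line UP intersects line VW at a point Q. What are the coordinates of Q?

Barycentric coordinates of P with respect to UVW: (1/3, 1/3, 1/3).
On side VW the U-coordinate is zero; dropping P's U-weight 1/3 and renormalizing the remaining 1/3 : 1/3 gives weights 1/2, 1/2 on V, W.
Q = (1/2)·(-8, -2) + (1/2)·(3, 8) = (-5/2, 3).

(-5/2, 3)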